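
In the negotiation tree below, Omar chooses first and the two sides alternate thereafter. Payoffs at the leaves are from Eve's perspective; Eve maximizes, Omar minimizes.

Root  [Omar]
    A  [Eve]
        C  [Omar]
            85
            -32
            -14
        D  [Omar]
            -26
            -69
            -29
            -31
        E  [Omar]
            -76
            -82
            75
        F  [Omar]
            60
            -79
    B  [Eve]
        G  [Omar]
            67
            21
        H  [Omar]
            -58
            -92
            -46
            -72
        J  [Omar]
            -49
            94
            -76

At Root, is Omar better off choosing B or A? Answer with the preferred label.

G (Omar): min(67, 21) = 21
H (Omar): min(-58, -92, -46, -72) = -92
J (Omar): min(-49, 94, -76) = -76
B (Eve): max(21, -92, -76) = 21
C (Omar): min(85, -32, -14) = -32
D (Omar): min(-26, -69, -29, -31) = -69
E (Omar): min(-76, -82, 75) = -82
F (Omar): min(60, -79) = -79
A (Eve): max(-32, -69, -82, -79) = -32
Omar prefers the lower value; B=21, A=-32. A is better since -32 < 21.

A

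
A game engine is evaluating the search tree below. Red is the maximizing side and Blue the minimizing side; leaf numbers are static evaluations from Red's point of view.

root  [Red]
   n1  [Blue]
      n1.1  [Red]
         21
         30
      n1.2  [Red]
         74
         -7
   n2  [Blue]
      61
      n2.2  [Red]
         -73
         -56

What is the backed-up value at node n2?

n2.2 (Red): max(-73, -56) = -56
n2 (Blue): min(61, -56) = -56

-56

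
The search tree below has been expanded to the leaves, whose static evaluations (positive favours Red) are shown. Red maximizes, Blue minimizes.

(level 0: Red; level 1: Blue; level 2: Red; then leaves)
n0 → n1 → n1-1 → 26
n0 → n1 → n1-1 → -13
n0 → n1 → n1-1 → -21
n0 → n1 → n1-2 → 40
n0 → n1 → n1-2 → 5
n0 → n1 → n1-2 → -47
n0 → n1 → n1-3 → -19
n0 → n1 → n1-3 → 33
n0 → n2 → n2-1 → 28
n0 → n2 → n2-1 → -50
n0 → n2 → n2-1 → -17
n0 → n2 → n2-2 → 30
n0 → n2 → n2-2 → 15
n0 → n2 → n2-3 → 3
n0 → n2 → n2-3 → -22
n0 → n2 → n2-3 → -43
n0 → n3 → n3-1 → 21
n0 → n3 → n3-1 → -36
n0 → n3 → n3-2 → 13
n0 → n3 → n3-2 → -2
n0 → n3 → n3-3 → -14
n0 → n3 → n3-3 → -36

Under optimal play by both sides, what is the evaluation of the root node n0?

26

n1-1 (Red): max(26, -13, -21) = 26
n1-2 (Red): max(40, 5, -47) = 40
n1-3 (Red): max(-19, 33) = 33
n1 (Blue): min(26, 40, 33) = 26
n2-1 (Red): max(28, -50, -17) = 28
n2-2 (Red): max(30, 15) = 30
n2-3 (Red): max(3, -22, -43) = 3
n2 (Blue): min(28, 30, 3) = 3
n3-1 (Red): max(21, -36) = 21
n3-2 (Red): max(13, -2) = 13
n3-3 (Red): max(-14, -36) = -14
n3 (Blue): min(21, 13, -14) = -14
n0 (Red): max(26, 3, -14) = 26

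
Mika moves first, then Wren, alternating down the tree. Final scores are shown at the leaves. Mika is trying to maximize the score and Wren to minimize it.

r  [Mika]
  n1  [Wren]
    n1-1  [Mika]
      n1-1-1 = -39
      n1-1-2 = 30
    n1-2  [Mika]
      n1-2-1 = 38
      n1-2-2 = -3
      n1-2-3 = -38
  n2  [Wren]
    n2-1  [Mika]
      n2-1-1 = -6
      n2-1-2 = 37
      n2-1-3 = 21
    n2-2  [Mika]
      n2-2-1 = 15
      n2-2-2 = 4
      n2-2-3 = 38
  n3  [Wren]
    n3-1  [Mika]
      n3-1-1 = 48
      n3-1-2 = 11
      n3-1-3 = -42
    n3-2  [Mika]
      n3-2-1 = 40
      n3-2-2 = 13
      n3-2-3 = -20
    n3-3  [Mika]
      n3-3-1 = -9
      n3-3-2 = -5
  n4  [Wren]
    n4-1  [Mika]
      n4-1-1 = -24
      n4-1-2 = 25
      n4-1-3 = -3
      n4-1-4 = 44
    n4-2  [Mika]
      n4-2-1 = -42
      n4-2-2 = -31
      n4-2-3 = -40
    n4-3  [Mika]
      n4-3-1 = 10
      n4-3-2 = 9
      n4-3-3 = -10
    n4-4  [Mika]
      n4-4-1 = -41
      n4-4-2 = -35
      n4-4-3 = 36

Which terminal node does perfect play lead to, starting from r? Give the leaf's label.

n1-1 (Mika): max(-39, 30) = 30
n1-2 (Mika): max(38, -3, -38) = 38
n1 (Wren): min(30, 38) = 30
n2-1 (Mika): max(-6, 37, 21) = 37
n2-2 (Mika): max(15, 4, 38) = 38
n2 (Wren): min(37, 38) = 37
n3-1 (Mika): max(48, 11, -42) = 48
n3-2 (Mika): max(40, 13, -20) = 40
n3-3 (Mika): max(-9, -5) = -5
n3 (Wren): min(48, 40, -5) = -5
n4-1 (Mika): max(-24, 25, -3, 44) = 44
n4-2 (Mika): max(-42, -31, -40) = -31
n4-3 (Mika): max(10, 9, -10) = 10
n4-4 (Mika): max(-41, -35, 36) = 36
n4 (Wren): min(44, -31, 10, 36) = -31
r (Mika): max(30, 37, -5, -31) = 37
At r, Mika picks n2 (highest: 37).
At n2, Wren picks n2-1 (lowest: 37).
At n2-1, Mika picks n2-1-2 (highest: 37).
Terminal value 37.

n2-1-2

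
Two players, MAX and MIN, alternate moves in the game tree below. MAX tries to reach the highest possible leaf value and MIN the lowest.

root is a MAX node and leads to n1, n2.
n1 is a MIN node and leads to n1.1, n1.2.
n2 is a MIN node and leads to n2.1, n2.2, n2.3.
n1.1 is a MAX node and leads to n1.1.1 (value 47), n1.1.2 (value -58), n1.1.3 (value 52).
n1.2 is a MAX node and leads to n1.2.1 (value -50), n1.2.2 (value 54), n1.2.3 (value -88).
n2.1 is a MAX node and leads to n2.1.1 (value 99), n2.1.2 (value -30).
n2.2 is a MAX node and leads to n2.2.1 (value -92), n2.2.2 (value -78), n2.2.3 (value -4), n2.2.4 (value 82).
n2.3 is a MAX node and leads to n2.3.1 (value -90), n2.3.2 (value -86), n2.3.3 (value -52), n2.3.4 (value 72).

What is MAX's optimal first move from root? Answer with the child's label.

n1.1 (MAX): max(47, -58, 52) = 52
n1.2 (MAX): max(-50, 54, -88) = 54
n1 (MIN): min(52, 54) = 52
n2.1 (MAX): max(99, -30) = 99
n2.2 (MAX): max(-92, -78, -4, 82) = 82
n2.3 (MAX): max(-90, -86, -52, 72) = 72
n2 (MIN): min(99, 82, 72) = 72
root (MAX): max(52, 72) = 72
MAX at root wants the highest of {n1=52, n2=72}, so chooses n2.

n2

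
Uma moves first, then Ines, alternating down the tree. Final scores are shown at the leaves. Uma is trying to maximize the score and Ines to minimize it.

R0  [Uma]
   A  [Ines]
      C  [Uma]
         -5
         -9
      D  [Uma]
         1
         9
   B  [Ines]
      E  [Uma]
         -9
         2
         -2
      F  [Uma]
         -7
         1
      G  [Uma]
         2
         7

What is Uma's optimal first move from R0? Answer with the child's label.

C (Uma): max(-5, -9) = -5
D (Uma): max(1, 9) = 9
A (Ines): min(-5, 9) = -5
E (Uma): max(-9, 2, -2) = 2
F (Uma): max(-7, 1) = 1
G (Uma): max(2, 7) = 7
B (Ines): min(2, 1, 7) = 1
R0 (Uma): max(-5, 1) = 1
Uma at R0 wants the highest of {A=-5, B=1}, so chooses B.

B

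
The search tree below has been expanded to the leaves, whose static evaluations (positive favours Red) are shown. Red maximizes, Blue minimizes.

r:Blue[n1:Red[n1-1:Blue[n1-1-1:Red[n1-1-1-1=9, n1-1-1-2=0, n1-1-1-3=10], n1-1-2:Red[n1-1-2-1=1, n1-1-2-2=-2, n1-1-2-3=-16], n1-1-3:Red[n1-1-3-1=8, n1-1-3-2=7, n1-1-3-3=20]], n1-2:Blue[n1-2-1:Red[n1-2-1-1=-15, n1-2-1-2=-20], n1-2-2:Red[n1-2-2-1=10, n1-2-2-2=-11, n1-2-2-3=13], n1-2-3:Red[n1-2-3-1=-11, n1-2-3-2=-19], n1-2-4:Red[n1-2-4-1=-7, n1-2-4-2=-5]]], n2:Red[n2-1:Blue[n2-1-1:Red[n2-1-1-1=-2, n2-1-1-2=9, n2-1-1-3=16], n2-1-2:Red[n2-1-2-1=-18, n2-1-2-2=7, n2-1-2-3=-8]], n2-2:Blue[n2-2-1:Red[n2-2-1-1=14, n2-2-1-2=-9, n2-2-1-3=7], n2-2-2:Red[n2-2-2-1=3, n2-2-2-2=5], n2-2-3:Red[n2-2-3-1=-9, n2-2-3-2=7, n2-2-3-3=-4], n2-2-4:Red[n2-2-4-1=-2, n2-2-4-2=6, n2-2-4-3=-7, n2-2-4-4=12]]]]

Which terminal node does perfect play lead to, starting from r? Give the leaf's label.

n1-1-1 (Red): max(9, 0, 10) = 10
n1-1-2 (Red): max(1, -2, -16) = 1
n1-1-3 (Red): max(8, 7, 20) = 20
n1-1 (Blue): min(10, 1, 20) = 1
n1-2-1 (Red): max(-15, -20) = -15
n1-2-2 (Red): max(10, -11, 13) = 13
n1-2-3 (Red): max(-11, -19) = -11
n1-2-4 (Red): max(-7, -5) = -5
n1-2 (Blue): min(-15, 13, -11, -5) = -15
n1 (Red): max(1, -15) = 1
n2-1-1 (Red): max(-2, 9, 16) = 16
n2-1-2 (Red): max(-18, 7, -8) = 7
n2-1 (Blue): min(16, 7) = 7
n2-2-1 (Red): max(14, -9, 7) = 14
n2-2-2 (Red): max(3, 5) = 5
n2-2-3 (Red): max(-9, 7, -4) = 7
n2-2-4 (Red): max(-2, 6, -7, 12) = 12
n2-2 (Blue): min(14, 5, 7, 12) = 5
n2 (Red): max(7, 5) = 7
r (Blue): min(1, 7) = 1
At r, Blue picks n1 (lowest: 1).
At n1, Red picks n1-1 (highest: 1).
At n1-1, Blue picks n1-1-2 (lowest: 1).
At n1-1-2, Red picks n1-1-2-1 (highest: 1).
Terminal value 1.

n1-1-2-1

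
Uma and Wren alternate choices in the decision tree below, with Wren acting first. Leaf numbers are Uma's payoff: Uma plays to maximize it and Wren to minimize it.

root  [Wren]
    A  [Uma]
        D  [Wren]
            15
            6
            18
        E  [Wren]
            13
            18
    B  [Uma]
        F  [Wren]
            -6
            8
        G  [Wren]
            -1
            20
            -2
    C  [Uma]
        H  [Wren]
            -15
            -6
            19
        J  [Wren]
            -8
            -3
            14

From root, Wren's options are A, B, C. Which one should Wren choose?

D (Wren): min(15, 6, 18) = 6
E (Wren): min(13, 18) = 13
A (Uma): max(6, 13) = 13
F (Wren): min(-6, 8) = -6
G (Wren): min(-1, 20, -2) = -2
B (Uma): max(-6, -2) = -2
H (Wren): min(-15, -6, 19) = -15
J (Wren): min(-8, -3, 14) = -8
C (Uma): max(-15, -8) = -8
root (Wren): min(13, -2, -8) = -8
Wren at root wants the lowest of {A=13, B=-2, C=-8}, so chooses C.

C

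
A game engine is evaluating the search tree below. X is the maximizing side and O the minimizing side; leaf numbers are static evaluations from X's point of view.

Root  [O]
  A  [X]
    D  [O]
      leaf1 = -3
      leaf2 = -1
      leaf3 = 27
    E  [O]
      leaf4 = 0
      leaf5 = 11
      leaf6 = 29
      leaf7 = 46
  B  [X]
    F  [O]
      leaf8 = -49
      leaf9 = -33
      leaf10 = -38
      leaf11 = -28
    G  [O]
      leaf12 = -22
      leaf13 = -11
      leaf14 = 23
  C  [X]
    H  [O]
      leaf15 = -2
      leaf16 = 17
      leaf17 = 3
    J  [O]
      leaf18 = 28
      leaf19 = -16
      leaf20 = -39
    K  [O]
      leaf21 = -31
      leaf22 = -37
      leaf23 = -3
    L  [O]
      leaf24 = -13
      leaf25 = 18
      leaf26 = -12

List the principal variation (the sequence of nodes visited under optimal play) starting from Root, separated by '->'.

Root -> B -> G -> leaf12

D (O): min(-3, -1, 27) = -3
E (O): min(0, 11, 29, 46) = 0
A (X): max(-3, 0) = 0
F (O): min(-49, -33, -38, -28) = -49
G (O): min(-22, -11, 23) = -22
B (X): max(-49, -22) = -22
H (O): min(-2, 17, 3) = -2
J (O): min(28, -16, -39) = -39
K (O): min(-31, -37, -3) = -37
L (O): min(-13, 18, -12) = -13
C (X): max(-2, -39, -37, -13) = -2
Root (O): min(0, -22, -2) = -22
At Root, O picks B (lowest: -22).
At B, X picks G (highest: -22).
At G, O picks leaf12 (lowest: -22).
Terminal value -22.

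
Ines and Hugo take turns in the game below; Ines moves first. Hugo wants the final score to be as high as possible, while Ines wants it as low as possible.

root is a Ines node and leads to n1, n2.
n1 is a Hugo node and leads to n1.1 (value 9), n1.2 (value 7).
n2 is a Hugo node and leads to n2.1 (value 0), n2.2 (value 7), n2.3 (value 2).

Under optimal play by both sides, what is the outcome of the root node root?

n1 (Hugo): max(9, 7) = 9
n2 (Hugo): max(0, 7, 2) = 7
root (Ines): min(9, 7) = 7

7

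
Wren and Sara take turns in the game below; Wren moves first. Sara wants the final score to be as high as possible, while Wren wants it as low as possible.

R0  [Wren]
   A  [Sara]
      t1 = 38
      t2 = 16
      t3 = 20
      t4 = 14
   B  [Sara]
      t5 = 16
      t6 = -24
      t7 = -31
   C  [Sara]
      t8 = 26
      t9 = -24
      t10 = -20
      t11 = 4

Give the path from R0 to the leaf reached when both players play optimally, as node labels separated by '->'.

R0 -> B -> t5

A (Sara): max(38, 16, 20, 14) = 38
B (Sara): max(16, -24, -31) = 16
C (Sara): max(26, -24, -20, 4) = 26
R0 (Wren): min(38, 16, 26) = 16
At R0, Wren picks B (lowest: 16).
At B, Sara picks t5 (highest: 16).
Terminal value 16.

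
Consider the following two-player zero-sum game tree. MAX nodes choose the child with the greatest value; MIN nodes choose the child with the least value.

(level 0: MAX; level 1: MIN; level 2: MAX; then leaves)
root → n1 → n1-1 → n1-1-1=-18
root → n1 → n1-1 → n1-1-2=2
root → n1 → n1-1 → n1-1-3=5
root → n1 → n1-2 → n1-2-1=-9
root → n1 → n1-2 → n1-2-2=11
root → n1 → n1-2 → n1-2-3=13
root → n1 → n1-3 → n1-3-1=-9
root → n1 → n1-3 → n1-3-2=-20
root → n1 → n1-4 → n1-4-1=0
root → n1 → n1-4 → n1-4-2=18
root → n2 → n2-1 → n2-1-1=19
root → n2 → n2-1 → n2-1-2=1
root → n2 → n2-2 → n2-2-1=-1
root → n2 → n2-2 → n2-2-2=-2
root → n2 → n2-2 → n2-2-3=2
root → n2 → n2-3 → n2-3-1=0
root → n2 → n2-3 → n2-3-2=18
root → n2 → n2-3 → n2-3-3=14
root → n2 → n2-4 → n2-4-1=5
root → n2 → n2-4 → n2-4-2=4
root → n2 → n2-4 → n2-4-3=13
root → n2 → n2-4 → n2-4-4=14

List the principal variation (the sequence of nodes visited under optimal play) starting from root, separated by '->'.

root -> n2 -> n2-2 -> n2-2-3

n1-1 (MAX): max(-18, 2, 5) = 5
n1-2 (MAX): max(-9, 11, 13) = 13
n1-3 (MAX): max(-9, -20) = -9
n1-4 (MAX): max(0, 18) = 18
n1 (MIN): min(5, 13, -9, 18) = -9
n2-1 (MAX): max(19, 1) = 19
n2-2 (MAX): max(-1, -2, 2) = 2
n2-3 (MAX): max(0, 18, 14) = 18
n2-4 (MAX): max(5, 4, 13, 14) = 14
n2 (MIN): min(19, 2, 18, 14) = 2
root (MAX): max(-9, 2) = 2
At root, MAX picks n2 (highest: 2).
At n2, MIN picks n2-2 (lowest: 2).
At n2-2, MAX picks n2-2-3 (highest: 2).
Terminal value 2.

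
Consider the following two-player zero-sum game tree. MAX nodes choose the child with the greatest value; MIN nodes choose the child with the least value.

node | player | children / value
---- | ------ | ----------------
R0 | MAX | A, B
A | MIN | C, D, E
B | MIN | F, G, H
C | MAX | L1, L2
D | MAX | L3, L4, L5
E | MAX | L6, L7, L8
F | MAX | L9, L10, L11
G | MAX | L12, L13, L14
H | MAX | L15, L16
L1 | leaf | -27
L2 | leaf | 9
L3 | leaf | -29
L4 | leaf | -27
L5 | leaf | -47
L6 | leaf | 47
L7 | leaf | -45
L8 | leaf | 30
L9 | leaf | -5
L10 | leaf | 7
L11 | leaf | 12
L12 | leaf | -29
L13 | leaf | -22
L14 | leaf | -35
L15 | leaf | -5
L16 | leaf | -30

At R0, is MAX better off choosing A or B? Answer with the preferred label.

C (MAX): max(-27, 9) = 9
D (MAX): max(-29, -27, -47) = -27
E (MAX): max(47, -45, 30) = 47
A (MIN): min(9, -27, 47) = -27
F (MAX): max(-5, 7, 12) = 12
G (MAX): max(-29, -22, -35) = -22
H (MAX): max(-5, -30) = -5
B (MIN): min(12, -22, -5) = -22
MAX prefers the higher value; A=-27, B=-22. B is better since -22 > -27.

B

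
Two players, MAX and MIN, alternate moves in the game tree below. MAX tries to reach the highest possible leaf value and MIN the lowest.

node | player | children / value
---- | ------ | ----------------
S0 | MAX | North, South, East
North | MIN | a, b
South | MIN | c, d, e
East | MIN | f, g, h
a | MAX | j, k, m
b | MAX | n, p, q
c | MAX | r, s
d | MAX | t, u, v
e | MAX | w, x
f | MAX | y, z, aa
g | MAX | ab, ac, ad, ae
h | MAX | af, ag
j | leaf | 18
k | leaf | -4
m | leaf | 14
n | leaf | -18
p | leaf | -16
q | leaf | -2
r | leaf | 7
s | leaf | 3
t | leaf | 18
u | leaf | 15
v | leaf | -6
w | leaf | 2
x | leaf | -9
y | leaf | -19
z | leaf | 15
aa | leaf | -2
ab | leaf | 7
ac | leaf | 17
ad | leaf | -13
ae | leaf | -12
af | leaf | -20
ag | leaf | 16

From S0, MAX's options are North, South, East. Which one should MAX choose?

a (MAX): max(18, -4, 14) = 18
b (MAX): max(-18, -16, -2) = -2
North (MIN): min(18, -2) = -2
c (MAX): max(7, 3) = 7
d (MAX): max(18, 15, -6) = 18
e (MAX): max(2, -9) = 2
South (MIN): min(7, 18, 2) = 2
f (MAX): max(-19, 15, -2) = 15
g (MAX): max(7, 17, -13, -12) = 17
h (MAX): max(-20, 16) = 16
East (MIN): min(15, 17, 16) = 15
S0 (MAX): max(-2, 2, 15) = 15
MAX at S0 wants the highest of {North=-2, South=2, East=15}, so chooses East.

East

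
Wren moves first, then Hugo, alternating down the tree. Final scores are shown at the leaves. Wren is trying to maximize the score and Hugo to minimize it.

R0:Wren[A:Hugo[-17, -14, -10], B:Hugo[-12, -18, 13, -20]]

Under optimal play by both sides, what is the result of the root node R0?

-17

A (Hugo): min(-17, -14, -10) = -17
B (Hugo): min(-12, -18, 13, -20) = -20
R0 (Wren): max(-17, -20) = -17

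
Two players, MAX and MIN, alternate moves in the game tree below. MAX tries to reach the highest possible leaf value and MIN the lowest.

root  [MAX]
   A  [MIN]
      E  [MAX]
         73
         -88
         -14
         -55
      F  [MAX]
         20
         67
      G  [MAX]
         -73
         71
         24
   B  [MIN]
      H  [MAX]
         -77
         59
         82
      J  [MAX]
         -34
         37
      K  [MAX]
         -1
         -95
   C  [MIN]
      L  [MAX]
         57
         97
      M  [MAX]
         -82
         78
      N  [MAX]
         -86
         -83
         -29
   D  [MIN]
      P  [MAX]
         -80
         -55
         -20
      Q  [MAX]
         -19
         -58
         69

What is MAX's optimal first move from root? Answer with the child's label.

E (MAX): max(73, -88, -14, -55) = 73
F (MAX): max(20, 67) = 67
G (MAX): max(-73, 71, 24) = 71
A (MIN): min(73, 67, 71) = 67
H (MAX): max(-77, 59, 82) = 82
J (MAX): max(-34, 37) = 37
K (MAX): max(-1, -95) = -1
B (MIN): min(82, 37, -1) = -1
L (MAX): max(57, 97) = 97
M (MAX): max(-82, 78) = 78
N (MAX): max(-86, -83, -29) = -29
C (MIN): min(97, 78, -29) = -29
P (MAX): max(-80, -55, -20) = -20
Q (MAX): max(-19, -58, 69) = 69
D (MIN): min(-20, 69) = -20
root (MAX): max(67, -1, -29, -20) = 67
MAX at root wants the highest of {A=67, B=-1, C=-29, D=-20}, so chooses A.

A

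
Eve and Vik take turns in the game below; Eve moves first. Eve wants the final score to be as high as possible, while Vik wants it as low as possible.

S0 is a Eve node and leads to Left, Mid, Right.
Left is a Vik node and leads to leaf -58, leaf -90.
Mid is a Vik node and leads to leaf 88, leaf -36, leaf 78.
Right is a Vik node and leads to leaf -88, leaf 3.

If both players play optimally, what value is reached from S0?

Left (Vik): min(-58, -90) = -90
Mid (Vik): min(88, -36, 78) = -36
Right (Vik): min(-88, 3) = -88
S0 (Eve): max(-90, -36, -88) = -36

-36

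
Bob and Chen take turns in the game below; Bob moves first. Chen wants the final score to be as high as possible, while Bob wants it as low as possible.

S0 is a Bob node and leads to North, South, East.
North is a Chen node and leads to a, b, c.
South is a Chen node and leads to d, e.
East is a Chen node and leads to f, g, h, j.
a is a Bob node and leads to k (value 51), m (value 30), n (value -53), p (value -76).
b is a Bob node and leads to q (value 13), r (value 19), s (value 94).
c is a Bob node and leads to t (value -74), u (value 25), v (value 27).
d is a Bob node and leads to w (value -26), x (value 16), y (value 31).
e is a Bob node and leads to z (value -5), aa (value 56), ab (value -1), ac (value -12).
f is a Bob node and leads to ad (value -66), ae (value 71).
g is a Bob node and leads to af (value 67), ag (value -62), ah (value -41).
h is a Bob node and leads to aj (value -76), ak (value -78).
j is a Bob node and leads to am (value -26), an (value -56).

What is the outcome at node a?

-76

a (Bob): min(51, 30, -53, -76) = -76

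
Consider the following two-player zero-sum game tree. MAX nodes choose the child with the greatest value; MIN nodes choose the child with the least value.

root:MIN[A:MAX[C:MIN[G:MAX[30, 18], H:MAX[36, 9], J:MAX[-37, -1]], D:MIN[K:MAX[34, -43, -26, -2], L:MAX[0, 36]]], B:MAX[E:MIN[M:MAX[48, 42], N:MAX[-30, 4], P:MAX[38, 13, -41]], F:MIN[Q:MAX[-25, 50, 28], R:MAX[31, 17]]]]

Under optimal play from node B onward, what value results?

31

M (MAX): max(48, 42) = 48
N (MAX): max(-30, 4) = 4
P (MAX): max(38, 13, -41) = 38
E (MIN): min(48, 4, 38) = 4
Q (MAX): max(-25, 50, 28) = 50
R (MAX): max(31, 17) = 31
F (MIN): min(50, 31) = 31
B (MAX): max(4, 31) = 31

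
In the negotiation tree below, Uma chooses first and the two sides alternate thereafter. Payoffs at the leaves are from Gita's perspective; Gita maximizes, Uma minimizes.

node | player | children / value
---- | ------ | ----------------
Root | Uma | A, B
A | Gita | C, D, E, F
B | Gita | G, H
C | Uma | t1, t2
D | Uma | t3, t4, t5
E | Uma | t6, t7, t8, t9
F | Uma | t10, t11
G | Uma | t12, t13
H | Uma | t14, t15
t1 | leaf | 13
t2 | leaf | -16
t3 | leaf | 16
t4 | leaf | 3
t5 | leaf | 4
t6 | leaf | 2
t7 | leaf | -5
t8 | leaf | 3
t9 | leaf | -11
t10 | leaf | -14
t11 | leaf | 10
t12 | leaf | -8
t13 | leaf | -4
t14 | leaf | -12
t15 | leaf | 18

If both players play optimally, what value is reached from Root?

-8

C (Uma): min(13, -16) = -16
D (Uma): min(16, 3, 4) = 3
E (Uma): min(2, -5, 3, -11) = -11
F (Uma): min(-14, 10) = -14
A (Gita): max(-16, 3, -11, -14) = 3
G (Uma): min(-8, -4) = -8
H (Uma): min(-12, 18) = -12
B (Gita): max(-8, -12) = -8
Root (Uma): min(3, -8) = -8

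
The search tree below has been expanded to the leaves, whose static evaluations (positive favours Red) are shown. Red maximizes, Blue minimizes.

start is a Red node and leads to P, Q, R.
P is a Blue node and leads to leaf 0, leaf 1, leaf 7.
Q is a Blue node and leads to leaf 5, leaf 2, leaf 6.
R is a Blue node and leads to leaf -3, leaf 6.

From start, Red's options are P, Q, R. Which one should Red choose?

P (Blue): min(0, 1, 7) = 0
Q (Blue): min(5, 2, 6) = 2
R (Blue): min(-3, 6) = -3
start (Red): max(0, 2, -3) = 2
Red at start wants the highest of {P=0, Q=2, R=-3}, so chooses Q.

Q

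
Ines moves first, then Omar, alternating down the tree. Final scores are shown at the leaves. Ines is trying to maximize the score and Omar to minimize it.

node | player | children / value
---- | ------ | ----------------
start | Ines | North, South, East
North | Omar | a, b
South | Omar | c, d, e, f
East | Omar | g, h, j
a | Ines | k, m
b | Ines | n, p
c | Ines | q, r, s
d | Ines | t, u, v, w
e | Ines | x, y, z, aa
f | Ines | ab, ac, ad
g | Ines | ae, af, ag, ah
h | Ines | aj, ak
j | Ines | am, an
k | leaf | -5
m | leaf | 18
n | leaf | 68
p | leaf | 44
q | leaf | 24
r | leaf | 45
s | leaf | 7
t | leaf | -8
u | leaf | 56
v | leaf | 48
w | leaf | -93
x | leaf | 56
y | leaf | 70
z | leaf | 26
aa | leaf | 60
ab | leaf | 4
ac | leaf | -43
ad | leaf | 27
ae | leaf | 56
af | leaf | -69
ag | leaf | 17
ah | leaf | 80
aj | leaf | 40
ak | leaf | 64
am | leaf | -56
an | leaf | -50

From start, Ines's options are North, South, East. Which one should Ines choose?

South

a (Ines): max(-5, 18) = 18
b (Ines): max(68, 44) = 68
North (Omar): min(18, 68) = 18
c (Ines): max(24, 45, 7) = 45
d (Ines): max(-8, 56, 48, -93) = 56
e (Ines): max(56, 70, 26, 60) = 70
f (Ines): max(4, -43, 27) = 27
South (Omar): min(45, 56, 70, 27) = 27
g (Ines): max(56, -69, 17, 80) = 80
h (Ines): max(40, 64) = 64
j (Ines): max(-56, -50) = -50
East (Omar): min(80, 64, -50) = -50
start (Ines): max(18, 27, -50) = 27
Ines at start wants the highest of {North=18, South=27, East=-50}, so chooses South.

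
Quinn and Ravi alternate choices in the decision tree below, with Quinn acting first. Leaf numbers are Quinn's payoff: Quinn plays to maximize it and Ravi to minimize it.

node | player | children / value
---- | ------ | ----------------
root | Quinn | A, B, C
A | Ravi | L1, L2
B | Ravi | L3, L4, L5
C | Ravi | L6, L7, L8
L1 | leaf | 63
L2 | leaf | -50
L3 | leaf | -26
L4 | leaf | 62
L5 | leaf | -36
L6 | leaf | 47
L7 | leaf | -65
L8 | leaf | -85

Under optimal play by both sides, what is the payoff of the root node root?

-36

A (Ravi): min(63, -50) = -50
B (Ravi): min(-26, 62, -36) = -36
C (Ravi): min(47, -65, -85) = -85
root (Quinn): max(-50, -36, -85) = -36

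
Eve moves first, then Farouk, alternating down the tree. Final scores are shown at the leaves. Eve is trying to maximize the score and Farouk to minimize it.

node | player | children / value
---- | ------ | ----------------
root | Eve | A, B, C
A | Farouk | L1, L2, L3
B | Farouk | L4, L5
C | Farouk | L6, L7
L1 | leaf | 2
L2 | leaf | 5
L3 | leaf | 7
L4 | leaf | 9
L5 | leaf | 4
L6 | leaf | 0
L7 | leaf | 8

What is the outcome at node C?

0

C (Farouk): min(0, 8) = 0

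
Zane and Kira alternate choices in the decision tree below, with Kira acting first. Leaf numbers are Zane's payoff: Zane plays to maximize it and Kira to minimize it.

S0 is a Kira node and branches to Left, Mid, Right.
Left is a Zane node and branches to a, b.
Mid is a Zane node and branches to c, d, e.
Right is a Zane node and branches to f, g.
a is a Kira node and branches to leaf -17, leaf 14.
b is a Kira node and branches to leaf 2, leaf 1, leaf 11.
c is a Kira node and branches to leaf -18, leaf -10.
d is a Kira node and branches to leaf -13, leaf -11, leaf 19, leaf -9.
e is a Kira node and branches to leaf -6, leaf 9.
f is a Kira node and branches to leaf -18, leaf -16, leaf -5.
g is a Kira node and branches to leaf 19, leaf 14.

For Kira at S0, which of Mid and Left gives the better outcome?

Mid

c (Kira): min(-18, -10) = -18
d (Kira): min(-13, -11, 19, -9) = -13
e (Kira): min(-6, 9) = -6
Mid (Zane): max(-18, -13, -6) = -6
a (Kira): min(-17, 14) = -17
b (Kira): min(2, 1, 11) = 1
Left (Zane): max(-17, 1) = 1
Kira prefers the lower value; Mid=-6, Left=1. Mid is better since -6 < 1.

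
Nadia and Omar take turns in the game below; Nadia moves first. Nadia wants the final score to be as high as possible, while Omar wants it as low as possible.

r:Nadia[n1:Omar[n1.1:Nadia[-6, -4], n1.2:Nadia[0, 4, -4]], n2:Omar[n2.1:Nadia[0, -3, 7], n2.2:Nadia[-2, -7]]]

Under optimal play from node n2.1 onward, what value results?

7

n2.1 (Nadia): max(0, -3, 7) = 7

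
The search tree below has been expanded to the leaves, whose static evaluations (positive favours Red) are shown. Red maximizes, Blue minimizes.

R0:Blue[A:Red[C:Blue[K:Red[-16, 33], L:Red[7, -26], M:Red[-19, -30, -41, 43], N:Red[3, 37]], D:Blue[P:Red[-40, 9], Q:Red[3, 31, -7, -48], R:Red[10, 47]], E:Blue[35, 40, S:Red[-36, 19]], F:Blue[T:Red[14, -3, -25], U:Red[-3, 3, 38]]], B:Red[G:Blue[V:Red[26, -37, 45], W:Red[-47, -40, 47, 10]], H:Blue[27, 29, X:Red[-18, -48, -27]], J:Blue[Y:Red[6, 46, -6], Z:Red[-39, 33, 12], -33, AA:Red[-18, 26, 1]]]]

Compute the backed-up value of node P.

9

P (Red): max(-40, 9) = 9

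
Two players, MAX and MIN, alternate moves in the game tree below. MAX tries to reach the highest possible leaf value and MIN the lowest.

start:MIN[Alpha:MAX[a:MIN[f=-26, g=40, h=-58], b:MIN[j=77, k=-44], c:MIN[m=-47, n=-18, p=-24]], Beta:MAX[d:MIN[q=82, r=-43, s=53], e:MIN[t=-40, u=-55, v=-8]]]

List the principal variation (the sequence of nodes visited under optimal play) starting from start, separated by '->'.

a (MIN): min(-26, 40, -58) = -58
b (MIN): min(77, -44) = -44
c (MIN): min(-47, -18, -24) = -47
Alpha (MAX): max(-58, -44, -47) = -44
d (MIN): min(82, -43, 53) = -43
e (MIN): min(-40, -55, -8) = -55
Beta (MAX): max(-43, -55) = -43
start (MIN): min(-44, -43) = -44
At start, MIN picks Alpha (lowest: -44).
At Alpha, MAX picks b (highest: -44).
At b, MIN picks k (lowest: -44).
Terminal value -44.

start -> Alpha -> b -> k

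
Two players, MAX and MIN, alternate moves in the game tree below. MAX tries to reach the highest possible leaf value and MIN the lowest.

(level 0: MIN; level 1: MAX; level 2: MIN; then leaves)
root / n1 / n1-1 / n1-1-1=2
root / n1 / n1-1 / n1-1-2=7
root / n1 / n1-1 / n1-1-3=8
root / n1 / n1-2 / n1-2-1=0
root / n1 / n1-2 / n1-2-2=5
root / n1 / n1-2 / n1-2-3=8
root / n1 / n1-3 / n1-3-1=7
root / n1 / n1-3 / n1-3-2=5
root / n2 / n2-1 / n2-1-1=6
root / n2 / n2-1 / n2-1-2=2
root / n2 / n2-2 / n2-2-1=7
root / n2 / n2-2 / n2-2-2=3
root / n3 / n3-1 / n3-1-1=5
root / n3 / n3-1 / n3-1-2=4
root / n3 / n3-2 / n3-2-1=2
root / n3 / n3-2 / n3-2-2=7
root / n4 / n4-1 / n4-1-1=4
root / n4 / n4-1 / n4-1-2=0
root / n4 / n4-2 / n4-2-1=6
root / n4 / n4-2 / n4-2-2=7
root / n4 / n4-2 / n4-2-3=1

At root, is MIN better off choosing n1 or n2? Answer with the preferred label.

n2

n1-1 (MIN): min(2, 7, 8) = 2
n1-2 (MIN): min(0, 5, 8) = 0
n1-3 (MIN): min(7, 5) = 5
n1 (MAX): max(2, 0, 5) = 5
n2-1 (MIN): min(6, 2) = 2
n2-2 (MIN): min(7, 3) = 3
n2 (MAX): max(2, 3) = 3
MIN prefers the lower value; n1=5, n2=3. n2 is better since 3 < 5.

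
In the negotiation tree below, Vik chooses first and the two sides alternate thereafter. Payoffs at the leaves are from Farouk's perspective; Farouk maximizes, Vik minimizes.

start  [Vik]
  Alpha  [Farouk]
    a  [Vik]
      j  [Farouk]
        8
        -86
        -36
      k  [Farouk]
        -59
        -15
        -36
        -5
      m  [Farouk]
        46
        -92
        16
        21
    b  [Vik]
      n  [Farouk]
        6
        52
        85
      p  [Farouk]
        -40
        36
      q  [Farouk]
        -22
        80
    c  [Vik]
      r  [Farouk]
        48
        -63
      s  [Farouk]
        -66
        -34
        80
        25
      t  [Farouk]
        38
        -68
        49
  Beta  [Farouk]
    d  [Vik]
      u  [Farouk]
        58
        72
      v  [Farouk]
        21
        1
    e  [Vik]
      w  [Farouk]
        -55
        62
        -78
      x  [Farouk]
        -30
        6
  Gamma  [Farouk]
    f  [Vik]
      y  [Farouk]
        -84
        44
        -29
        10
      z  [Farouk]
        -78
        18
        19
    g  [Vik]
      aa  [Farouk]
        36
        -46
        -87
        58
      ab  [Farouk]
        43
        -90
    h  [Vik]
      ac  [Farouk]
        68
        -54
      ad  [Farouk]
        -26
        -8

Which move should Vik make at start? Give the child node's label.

j (Farouk): max(8, -86, -36) = 8
k (Farouk): max(-59, -15, -36, -5) = -5
m (Farouk): max(46, -92, 16, 21) = 46
a (Vik): min(8, -5, 46) = -5
n (Farouk): max(6, 52, 85) = 85
p (Farouk): max(-40, 36) = 36
q (Farouk): max(-22, 80) = 80
b (Vik): min(85, 36, 80) = 36
r (Farouk): max(48, -63) = 48
s (Farouk): max(-66, -34, 80, 25) = 80
t (Farouk): max(38, -68, 49) = 49
c (Vik): min(48, 80, 49) = 48
Alpha (Farouk): max(-5, 36, 48) = 48
u (Farouk): max(58, 72) = 72
v (Farouk): max(21, 1) = 21
d (Vik): min(72, 21) = 21
w (Farouk): max(-55, 62, -78) = 62
x (Farouk): max(-30, 6) = 6
e (Vik): min(62, 6) = 6
Beta (Farouk): max(21, 6) = 21
y (Farouk): max(-84, 44, -29, 10) = 44
z (Farouk): max(-78, 18, 19) = 19
f (Vik): min(44, 19) = 19
aa (Farouk): max(36, -46, -87, 58) = 58
ab (Farouk): max(43, -90) = 43
g (Vik): min(58, 43) = 43
ac (Farouk): max(68, -54) = 68
ad (Farouk): max(-26, -8) = -8
h (Vik): min(68, -8) = -8
Gamma (Farouk): max(19, 43, -8) = 43
start (Vik): min(48, 21, 43) = 21
Vik at start wants the lowest of {Alpha=48, Beta=21, Gamma=43}, so chooses Beta.

Beta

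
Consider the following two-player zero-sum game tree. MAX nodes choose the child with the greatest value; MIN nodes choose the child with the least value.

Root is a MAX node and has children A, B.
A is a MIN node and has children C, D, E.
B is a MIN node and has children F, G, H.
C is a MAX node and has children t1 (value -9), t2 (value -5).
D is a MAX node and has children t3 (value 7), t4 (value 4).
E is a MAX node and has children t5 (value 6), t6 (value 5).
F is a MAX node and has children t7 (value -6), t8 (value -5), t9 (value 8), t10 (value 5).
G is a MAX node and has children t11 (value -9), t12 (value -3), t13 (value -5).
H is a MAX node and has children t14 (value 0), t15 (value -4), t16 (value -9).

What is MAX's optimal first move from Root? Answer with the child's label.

C (MAX): max(-9, -5) = -5
D (MAX): max(7, 4) = 7
E (MAX): max(6, 5) = 6
A (MIN): min(-5, 7, 6) = -5
F (MAX): max(-6, -5, 8, 5) = 8
G (MAX): max(-9, -3, -5) = -3
H (MAX): max(0, -4, -9) = 0
B (MIN): min(8, -3, 0) = -3
Root (MAX): max(-5, -3) = -3
MAX at Root wants the highest of {A=-5, B=-3}, so chooses B.

B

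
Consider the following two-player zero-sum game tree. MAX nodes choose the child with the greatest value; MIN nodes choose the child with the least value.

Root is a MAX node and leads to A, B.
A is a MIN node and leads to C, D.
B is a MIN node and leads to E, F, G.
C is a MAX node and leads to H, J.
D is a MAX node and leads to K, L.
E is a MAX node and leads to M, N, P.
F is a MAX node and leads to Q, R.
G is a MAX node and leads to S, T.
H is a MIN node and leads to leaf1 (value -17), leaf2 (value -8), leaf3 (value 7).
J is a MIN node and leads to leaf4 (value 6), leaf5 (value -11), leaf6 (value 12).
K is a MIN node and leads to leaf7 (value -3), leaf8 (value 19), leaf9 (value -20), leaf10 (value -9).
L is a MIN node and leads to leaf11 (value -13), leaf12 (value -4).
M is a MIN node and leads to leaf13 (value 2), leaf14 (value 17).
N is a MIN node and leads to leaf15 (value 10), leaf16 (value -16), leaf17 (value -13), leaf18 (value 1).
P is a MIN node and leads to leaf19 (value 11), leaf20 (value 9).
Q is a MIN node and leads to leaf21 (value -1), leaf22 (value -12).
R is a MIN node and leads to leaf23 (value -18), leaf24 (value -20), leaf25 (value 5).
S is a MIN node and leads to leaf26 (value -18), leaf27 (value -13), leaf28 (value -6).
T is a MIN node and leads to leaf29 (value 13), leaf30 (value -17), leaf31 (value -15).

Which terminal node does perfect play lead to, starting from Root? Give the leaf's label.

H (MIN): min(-17, -8, 7) = -17
J (MIN): min(6, -11, 12) = -11
C (MAX): max(-17, -11) = -11
K (MIN): min(-3, 19, -20, -9) = -20
L (MIN): min(-13, -4) = -13
D (MAX): max(-20, -13) = -13
A (MIN): min(-11, -13) = -13
M (MIN): min(2, 17) = 2
N (MIN): min(10, -16, -13, 1) = -16
P (MIN): min(11, 9) = 9
E (MAX): max(2, -16, 9) = 9
Q (MIN): min(-1, -12) = -12
R (MIN): min(-18, -20, 5) = -20
F (MAX): max(-12, -20) = -12
S (MIN): min(-18, -13, -6) = -18
T (MIN): min(13, -17, -15) = -17
G (MAX): max(-18, -17) = -17
B (MIN): min(9, -12, -17) = -17
Root (MAX): max(-13, -17) = -13
At Root, MAX picks A (highest: -13).
At A, MIN picks D (lowest: -13).
At D, MAX picks L (highest: -13).
At L, MIN picks leaf11 (lowest: -13).
Terminal value -13.

leaf11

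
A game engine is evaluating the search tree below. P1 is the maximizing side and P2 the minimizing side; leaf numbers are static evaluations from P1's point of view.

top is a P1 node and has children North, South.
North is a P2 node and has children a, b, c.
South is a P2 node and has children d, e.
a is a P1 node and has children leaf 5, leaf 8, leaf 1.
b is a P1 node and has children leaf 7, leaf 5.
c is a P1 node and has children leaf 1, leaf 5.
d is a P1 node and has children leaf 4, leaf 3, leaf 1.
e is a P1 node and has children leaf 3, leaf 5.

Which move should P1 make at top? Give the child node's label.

North

a (P1): max(5, 8, 1) = 8
b (P1): max(7, 5) = 7
c (P1): max(1, 5) = 5
North (P2): min(8, 7, 5) = 5
d (P1): max(4, 3, 1) = 4
e (P1): max(3, 5) = 5
South (P2): min(4, 5) = 4
top (P1): max(5, 4) = 5
P1 at top wants the highest of {North=5, South=4}, so chooses North.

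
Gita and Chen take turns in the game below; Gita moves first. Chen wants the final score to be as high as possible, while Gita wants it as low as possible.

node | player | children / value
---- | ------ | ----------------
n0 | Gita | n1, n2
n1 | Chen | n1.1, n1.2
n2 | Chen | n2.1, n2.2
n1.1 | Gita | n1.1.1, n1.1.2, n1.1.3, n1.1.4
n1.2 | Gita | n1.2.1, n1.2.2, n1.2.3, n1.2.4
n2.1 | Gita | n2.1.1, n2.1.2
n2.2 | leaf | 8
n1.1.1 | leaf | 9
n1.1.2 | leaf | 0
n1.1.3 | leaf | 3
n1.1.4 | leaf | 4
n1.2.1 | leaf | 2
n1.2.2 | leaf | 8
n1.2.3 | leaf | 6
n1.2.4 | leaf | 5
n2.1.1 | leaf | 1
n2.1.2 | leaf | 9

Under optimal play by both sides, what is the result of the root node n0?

2

n1.1 (Gita): min(9, 0, 3, 4) = 0
n1.2 (Gita): min(2, 8, 6, 5) = 2
n1 (Chen): max(0, 2) = 2
n2.1 (Gita): min(1, 9) = 1
n2 (Chen): max(1, 8) = 8
n0 (Gita): min(2, 8) = 2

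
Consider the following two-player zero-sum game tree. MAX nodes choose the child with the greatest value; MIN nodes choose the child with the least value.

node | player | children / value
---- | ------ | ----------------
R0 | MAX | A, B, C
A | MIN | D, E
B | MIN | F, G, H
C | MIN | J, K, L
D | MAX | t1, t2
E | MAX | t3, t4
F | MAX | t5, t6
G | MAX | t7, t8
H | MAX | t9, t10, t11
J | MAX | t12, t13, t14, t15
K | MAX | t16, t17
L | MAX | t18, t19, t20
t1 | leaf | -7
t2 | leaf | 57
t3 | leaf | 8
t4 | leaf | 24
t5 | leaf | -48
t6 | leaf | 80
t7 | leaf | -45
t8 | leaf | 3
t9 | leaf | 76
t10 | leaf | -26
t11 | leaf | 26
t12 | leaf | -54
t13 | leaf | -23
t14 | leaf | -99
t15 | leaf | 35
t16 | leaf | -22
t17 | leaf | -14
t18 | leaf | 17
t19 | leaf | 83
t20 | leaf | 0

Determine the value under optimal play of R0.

24

D (MAX): max(-7, 57) = 57
E (MAX): max(8, 24) = 24
A (MIN): min(57, 24) = 24
F (MAX): max(-48, 80) = 80
G (MAX): max(-45, 3) = 3
H (MAX): max(76, -26, 26) = 76
B (MIN): min(80, 3, 76) = 3
J (MAX): max(-54, -23, -99, 35) = 35
K (MAX): max(-22, -14) = -14
L (MAX): max(17, 83, 0) = 83
C (MIN): min(35, -14, 83) = -14
R0 (MAX): max(24, 3, -14) = 24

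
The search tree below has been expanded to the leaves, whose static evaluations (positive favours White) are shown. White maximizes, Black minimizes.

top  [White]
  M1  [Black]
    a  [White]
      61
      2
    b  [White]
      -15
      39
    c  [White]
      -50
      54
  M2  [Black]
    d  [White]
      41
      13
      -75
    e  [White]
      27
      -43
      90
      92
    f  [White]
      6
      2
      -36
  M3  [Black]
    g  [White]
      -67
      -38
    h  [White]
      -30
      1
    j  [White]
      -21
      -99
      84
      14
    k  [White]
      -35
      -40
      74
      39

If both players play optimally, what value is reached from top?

a (White): max(61, 2) = 61
b (White): max(-15, 39) = 39
c (White): max(-50, 54) = 54
M1 (Black): min(61, 39, 54) = 39
d (White): max(41, 13, -75) = 41
e (White): max(27, -43, 90, 92) = 92
f (White): max(6, 2, -36) = 6
M2 (Black): min(41, 92, 6) = 6
g (White): max(-67, -38) = -38
h (White): max(-30, 1) = 1
j (White): max(-21, -99, 84, 14) = 84
k (White): max(-35, -40, 74, 39) = 74
M3 (Black): min(-38, 1, 84, 74) = -38
top (White): max(39, 6, -38) = 39

39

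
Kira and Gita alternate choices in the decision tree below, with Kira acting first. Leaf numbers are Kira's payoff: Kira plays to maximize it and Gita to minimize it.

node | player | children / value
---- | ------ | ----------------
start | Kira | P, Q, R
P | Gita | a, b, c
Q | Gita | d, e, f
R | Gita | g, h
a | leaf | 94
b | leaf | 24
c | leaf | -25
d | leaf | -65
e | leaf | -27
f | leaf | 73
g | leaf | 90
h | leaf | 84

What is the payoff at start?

84

P (Gita): min(94, 24, -25) = -25
Q (Gita): min(-65, -27, 73) = -65
R (Gita): min(90, 84) = 84
start (Kira): max(-25, -65, 84) = 84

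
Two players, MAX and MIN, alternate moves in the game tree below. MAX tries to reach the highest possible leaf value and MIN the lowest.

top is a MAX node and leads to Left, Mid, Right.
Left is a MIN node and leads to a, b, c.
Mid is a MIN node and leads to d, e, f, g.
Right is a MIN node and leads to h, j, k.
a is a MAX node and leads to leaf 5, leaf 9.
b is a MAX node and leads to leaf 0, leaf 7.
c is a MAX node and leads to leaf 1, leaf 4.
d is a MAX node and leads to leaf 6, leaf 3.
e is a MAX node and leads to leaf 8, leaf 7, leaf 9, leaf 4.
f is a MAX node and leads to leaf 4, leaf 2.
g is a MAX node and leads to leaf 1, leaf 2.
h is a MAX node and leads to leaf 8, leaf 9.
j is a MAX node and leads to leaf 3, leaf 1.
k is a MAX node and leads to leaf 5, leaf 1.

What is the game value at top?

a (MAX): max(5, 9) = 9
b (MAX): max(0, 7) = 7
c (MAX): max(1, 4) = 4
Left (MIN): min(9, 7, 4) = 4
d (MAX): max(6, 3) = 6
e (MAX): max(8, 7, 9, 4) = 9
f (MAX): max(4, 2) = 4
g (MAX): max(1, 2) = 2
Mid (MIN): min(6, 9, 4, 2) = 2
h (MAX): max(8, 9) = 9
j (MAX): max(3, 1) = 3
k (MAX): max(5, 1) = 5
Right (MIN): min(9, 3, 5) = 3
top (MAX): max(4, 2, 3) = 4

4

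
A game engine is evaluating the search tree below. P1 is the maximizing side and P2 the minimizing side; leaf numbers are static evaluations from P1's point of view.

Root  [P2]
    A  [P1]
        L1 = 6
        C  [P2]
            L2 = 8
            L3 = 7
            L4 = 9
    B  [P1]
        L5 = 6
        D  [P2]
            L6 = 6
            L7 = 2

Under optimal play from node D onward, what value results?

2

D (P2): min(6, 2) = 2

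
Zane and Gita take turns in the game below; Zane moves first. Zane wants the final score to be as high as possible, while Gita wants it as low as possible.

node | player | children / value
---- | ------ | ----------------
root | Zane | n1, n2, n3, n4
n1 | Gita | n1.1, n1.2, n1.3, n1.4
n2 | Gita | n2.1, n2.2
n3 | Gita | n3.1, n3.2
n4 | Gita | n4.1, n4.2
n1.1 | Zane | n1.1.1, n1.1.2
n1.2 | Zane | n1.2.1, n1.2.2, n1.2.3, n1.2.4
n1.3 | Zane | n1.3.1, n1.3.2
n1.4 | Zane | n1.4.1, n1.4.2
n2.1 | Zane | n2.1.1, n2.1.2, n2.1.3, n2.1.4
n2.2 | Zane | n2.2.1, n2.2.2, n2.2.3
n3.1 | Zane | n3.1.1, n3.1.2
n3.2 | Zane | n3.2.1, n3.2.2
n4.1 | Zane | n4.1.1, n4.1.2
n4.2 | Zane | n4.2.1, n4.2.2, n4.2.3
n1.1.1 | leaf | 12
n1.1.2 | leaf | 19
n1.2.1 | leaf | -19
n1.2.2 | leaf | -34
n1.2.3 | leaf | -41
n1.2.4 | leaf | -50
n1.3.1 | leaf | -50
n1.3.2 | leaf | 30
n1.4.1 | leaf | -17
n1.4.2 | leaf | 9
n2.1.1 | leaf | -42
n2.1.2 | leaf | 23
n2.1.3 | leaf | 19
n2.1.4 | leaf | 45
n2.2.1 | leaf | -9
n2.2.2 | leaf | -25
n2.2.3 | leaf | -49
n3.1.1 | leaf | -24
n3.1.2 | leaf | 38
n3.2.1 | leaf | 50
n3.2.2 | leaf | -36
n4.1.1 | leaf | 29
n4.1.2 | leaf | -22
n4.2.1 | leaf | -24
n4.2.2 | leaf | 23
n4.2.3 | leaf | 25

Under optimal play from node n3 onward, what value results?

n3.1 (Zane): max(-24, 38) = 38
n3.2 (Zane): max(50, -36) = 50
n3 (Gita): min(38, 50) = 38

38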